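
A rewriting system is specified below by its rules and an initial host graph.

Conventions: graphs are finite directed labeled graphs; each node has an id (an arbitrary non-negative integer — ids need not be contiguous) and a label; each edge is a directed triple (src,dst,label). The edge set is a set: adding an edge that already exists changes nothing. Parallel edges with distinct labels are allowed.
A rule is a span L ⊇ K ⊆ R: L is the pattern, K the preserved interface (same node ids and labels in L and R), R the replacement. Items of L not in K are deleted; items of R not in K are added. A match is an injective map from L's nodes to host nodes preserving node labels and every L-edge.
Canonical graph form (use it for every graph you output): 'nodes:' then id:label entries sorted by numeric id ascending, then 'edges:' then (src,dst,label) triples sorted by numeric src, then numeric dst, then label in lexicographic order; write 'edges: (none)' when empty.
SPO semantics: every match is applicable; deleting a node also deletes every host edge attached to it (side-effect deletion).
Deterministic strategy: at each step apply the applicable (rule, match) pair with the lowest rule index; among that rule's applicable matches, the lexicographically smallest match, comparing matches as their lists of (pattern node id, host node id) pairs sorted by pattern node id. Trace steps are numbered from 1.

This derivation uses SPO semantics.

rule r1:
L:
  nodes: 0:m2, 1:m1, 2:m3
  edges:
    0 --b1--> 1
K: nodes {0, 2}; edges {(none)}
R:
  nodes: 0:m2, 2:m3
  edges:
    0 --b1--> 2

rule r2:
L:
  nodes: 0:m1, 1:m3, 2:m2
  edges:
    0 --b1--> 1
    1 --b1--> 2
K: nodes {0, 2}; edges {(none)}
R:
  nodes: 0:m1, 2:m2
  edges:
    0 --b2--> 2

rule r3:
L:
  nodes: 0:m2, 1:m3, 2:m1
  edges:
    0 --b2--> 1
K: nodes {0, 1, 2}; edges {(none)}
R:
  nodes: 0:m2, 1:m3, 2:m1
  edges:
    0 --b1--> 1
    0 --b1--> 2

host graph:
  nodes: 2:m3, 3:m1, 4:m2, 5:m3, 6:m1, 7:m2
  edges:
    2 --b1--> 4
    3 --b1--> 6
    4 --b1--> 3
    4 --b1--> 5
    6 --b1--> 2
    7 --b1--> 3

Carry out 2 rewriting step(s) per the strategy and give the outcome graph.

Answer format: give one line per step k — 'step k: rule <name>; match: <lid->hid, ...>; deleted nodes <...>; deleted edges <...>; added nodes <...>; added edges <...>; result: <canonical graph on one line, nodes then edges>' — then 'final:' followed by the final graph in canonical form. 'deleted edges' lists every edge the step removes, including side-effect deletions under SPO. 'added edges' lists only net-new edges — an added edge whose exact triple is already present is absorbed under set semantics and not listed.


step 1: rule r1; match: 0->4, 1->3, 2->2; deleted nodes 3; deleted edges (3,6,b1); (4,3,b1); (7,3,b1); added nodes (none); added edges (4,2,b1); result: nodes: 2:m3, 4:m2, 5:m3, 6:m1, 7:m2 edges: (2,4,b1); (4,2,b1); (4,5,b1); (6,2,b1)
step 2: rule r2; match: 0->6, 1->2, 2->4; deleted nodes 2; deleted edges (2,4,b1); (4,2,b1); (6,2,b1); added nodes (none); added edges (6,4,b2); result: nodes: 4:m2, 5:m3, 6:m1, 7:m2 edges: (4,5,b1); (6,4,b2)
final:
nodes: 4:m2, 5:m3, 6:m1, 7:m2
edges: (4,5,b1); (6,4,b2)


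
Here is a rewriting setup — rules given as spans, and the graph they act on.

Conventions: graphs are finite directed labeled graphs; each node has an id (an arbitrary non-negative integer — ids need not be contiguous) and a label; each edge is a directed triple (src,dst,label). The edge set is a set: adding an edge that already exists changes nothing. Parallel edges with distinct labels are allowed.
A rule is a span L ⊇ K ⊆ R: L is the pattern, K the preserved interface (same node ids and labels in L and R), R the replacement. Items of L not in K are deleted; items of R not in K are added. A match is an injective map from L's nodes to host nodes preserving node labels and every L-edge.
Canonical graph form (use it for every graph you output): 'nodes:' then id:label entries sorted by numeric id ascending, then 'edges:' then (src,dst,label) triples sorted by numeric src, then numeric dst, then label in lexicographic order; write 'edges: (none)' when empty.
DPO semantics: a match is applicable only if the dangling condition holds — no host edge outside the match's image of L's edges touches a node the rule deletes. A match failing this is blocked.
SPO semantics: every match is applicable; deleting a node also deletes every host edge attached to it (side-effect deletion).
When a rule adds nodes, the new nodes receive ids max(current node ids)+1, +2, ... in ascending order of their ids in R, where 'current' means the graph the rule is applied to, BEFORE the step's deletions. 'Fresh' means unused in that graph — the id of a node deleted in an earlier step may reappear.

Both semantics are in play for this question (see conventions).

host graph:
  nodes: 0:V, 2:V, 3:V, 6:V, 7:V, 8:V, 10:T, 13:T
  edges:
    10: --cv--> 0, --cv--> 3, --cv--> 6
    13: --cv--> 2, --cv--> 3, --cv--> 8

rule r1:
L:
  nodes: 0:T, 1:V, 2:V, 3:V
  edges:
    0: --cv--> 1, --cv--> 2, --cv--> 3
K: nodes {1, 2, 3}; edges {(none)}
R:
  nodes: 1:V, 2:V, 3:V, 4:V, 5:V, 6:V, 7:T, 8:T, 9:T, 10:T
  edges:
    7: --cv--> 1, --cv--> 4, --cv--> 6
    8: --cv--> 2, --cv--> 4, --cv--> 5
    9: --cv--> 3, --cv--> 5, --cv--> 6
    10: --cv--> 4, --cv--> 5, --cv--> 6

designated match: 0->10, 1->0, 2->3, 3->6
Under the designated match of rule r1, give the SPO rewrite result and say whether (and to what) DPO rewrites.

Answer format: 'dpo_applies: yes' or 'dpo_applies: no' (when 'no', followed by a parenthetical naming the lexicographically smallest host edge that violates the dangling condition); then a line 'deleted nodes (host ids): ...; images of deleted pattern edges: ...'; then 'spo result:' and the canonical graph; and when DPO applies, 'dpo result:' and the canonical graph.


dpo_applies: yes
deleted nodes (host ids): 10; images of deleted pattern edges: (10,0,cv); (10,3,cv); (10,6,cv)
spo result:
nodes: 0:V, 2:V, 3:V, 6:V, 7:V, 8:V, 13:T, 14:V, 15:V, 16:V, 17:T, 18:T, 19:T, 20:T
edges: (13,2,cv); (13,3,cv); (13,8,cv); (17,0,cv); (17,14,cv); (17,16,cv); (18,3,cv); (18,14,cv); (18,15,cv); (19,6,cv); (19,15,cv); (19,16,cv); (20,14,cv); (20,15,cv); (20,16,cv)
dpo result:
nodes: 0:V, 2:V, 3:V, 6:V, 7:V, 8:V, 13:T, 14:V, 15:V, 16:V, 17:T, 18:T, 19:T, 20:T
edges: (13,2,cv); (13,3,cv); (13,8,cv); (17,0,cv); (17,14,cv); (17,16,cv); (18,3,cv); (18,14,cv); (18,15,cv); (19,6,cv); (19,15,cv); (19,16,cv); (20,14,cv); (20,15,cv); (20,16,cv)


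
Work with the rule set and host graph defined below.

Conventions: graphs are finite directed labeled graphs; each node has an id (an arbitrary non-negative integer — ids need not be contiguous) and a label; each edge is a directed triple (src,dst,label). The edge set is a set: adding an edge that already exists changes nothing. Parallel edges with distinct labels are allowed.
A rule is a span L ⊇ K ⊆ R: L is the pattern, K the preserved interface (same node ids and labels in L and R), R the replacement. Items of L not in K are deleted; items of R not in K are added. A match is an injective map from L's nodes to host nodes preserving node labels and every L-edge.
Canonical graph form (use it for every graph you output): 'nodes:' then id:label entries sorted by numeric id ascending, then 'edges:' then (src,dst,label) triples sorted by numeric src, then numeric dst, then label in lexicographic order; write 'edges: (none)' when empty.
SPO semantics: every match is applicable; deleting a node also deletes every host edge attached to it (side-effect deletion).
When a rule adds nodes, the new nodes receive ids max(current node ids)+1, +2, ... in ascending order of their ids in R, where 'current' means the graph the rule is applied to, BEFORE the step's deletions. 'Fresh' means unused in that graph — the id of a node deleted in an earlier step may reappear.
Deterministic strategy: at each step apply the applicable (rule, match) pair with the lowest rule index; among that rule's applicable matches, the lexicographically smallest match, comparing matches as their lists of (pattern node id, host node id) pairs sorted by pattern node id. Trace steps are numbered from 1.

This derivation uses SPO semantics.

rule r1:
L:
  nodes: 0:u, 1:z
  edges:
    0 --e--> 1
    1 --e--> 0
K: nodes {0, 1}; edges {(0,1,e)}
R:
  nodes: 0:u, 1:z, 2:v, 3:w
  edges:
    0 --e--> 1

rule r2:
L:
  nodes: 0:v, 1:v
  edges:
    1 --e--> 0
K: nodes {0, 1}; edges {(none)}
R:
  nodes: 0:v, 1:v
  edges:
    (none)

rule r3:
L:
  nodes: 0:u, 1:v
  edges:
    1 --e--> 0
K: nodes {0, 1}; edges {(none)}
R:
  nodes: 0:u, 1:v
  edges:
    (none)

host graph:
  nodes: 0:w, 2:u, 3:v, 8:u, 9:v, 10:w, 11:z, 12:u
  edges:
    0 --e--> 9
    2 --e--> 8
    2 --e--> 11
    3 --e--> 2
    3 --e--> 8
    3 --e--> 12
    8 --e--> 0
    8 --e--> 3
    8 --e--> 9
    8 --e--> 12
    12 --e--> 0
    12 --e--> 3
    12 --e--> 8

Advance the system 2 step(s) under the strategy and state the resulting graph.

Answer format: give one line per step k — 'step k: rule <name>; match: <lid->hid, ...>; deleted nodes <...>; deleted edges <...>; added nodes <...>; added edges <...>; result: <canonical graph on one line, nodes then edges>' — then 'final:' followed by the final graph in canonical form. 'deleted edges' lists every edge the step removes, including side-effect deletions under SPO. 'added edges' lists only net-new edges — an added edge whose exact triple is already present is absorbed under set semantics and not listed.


step 1: rule r3; match: 0->2, 1->3; deleted nodes (none); deleted edges (3,2,e); added nodes (none); added edges (none); result: nodes: 0:w, 2:u, 3:v, 8:u, 9:v, 10:w, 11:z, 12:u edges: (0,9,e); (2,8,e); (2,11,e); (3,8,e); (3,12,e); (8,0,e); (8,3,e); (8,9,e); (8,12,e); (12,0,e); (12,3,e); (12,8,e)
step 2: rule r3; match: 0->8, 1->3; deleted nodes (none); deleted edges (3,8,e); added nodes (none); added edges (none); result: nodes: 0:w, 2:u, 3:v, 8:u, 9:v, 10:w, 11:z, 12:u edges: (0,9,e); (2,8,e); (2,11,e); (3,12,e); (8,0,e); (8,3,e); (8,9,e); (8,12,e); (12,0,e); (12,3,e); (12,8,e)
final:
nodes: 0:w, 2:u, 3:v, 8:u, 9:v, 10:w, 11:z, 12:u
edges: (0,9,e); (2,8,e); (2,11,e); (3,12,e); (8,0,e); (8,3,e); (8,9,e); (8,12,e); (12,0,e); (12,3,e); (12,8,e)


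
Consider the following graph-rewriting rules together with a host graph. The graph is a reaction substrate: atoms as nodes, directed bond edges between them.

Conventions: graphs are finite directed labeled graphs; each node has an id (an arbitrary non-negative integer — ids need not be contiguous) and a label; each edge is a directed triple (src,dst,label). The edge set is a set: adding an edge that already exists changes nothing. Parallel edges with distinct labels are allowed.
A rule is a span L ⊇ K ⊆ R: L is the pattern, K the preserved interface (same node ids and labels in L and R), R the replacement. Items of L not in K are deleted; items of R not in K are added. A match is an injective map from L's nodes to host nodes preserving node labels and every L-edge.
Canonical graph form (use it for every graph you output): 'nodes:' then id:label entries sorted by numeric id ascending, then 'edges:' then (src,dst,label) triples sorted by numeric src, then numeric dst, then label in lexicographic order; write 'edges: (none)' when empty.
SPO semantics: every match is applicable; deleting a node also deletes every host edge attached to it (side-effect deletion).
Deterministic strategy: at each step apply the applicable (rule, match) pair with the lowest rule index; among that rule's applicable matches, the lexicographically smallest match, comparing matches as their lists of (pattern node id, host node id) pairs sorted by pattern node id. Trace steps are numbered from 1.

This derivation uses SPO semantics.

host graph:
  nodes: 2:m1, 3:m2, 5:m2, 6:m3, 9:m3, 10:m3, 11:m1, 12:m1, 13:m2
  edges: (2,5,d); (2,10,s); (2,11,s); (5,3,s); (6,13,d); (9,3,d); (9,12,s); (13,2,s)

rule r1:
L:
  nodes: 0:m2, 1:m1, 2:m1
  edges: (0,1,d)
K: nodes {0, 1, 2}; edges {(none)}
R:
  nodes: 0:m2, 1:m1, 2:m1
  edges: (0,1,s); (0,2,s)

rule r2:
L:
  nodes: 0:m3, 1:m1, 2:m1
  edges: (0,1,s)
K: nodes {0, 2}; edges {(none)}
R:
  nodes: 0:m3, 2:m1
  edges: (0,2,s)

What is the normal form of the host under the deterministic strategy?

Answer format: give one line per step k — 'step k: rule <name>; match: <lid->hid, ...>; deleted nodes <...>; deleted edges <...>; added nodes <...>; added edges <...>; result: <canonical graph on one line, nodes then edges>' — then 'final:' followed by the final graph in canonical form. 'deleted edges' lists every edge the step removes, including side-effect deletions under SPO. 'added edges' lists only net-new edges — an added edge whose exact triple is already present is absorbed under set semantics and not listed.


step 1: rule r2; match: 0->9, 1->12, 2->2; deleted nodes 12; deleted edges (9,12,s); added nodes (none); added edges (9,2,s); result: nodes: 2:m1, 3:m2, 5:m2, 6:m3, 9:m3, 10:m3, 11:m1, 13:m2 edges: (2,5,d); (2,10,s); (2,11,s); (5,3,s); (6,13,d); (9,2,s); (9,3,d); (13,2,s)
step 2: rule r2; match: 0->9, 1->2, 2->11; deleted nodes 2; deleted edges (2,5,d); (2,10,s); (2,11,s); (9,2,s); (13,2,s); added nodes (none); added edges (9,11,s); result: nodes: 3:m2, 5:m2, 6:m3, 9:m3, 10:m3, 11:m1, 13:m2 edges: (5,3,s); (6,13,d); (9,3,d); (9,11,s)
final:
nodes: 3:m2, 5:m2, 6:m3, 9:m3, 10:m3, 11:m1, 13:m2
edges: (5,3,s); (6,13,d); (9,3,d); (9,11,s)


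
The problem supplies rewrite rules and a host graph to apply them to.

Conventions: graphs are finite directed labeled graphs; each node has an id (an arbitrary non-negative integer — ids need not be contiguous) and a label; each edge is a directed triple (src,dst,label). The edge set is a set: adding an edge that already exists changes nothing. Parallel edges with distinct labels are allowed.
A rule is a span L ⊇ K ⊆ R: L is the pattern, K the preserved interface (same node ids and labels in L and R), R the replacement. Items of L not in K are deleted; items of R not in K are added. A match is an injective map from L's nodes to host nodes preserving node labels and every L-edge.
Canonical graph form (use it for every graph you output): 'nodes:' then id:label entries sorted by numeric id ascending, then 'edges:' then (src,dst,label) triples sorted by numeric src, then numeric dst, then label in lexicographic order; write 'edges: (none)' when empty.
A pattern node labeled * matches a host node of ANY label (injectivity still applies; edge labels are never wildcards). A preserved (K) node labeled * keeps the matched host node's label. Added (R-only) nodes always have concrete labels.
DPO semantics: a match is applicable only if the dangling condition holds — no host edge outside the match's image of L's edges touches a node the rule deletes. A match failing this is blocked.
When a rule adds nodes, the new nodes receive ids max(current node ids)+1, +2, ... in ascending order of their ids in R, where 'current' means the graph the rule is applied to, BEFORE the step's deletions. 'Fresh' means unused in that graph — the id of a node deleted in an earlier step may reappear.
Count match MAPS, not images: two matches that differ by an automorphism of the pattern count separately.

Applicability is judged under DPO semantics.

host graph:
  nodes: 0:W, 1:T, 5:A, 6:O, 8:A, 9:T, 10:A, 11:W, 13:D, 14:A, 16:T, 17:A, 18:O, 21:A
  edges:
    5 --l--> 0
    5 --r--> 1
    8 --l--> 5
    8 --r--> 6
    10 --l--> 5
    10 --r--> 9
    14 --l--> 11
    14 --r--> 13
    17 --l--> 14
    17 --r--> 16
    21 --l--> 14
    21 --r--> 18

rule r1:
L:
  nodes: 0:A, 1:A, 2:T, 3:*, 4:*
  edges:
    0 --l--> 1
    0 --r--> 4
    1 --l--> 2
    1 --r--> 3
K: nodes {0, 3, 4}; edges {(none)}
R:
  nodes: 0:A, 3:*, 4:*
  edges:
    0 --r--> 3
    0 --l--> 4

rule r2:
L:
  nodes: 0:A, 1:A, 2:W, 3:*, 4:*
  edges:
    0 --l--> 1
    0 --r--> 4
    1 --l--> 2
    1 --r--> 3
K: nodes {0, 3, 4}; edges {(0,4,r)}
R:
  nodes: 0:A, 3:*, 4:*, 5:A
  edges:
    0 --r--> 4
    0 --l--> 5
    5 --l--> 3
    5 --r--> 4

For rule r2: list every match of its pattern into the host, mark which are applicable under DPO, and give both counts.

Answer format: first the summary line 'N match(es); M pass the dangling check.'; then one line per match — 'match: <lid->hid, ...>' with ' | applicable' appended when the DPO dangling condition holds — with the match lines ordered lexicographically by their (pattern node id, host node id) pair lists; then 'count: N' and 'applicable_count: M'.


4 match(es); 0 pass the dangling check.
match: 0->8, 1->5, 2->0, 3->1, 4->6
match: 0->10, 1->5, 2->0, 3->1, 4->9
match: 0->17, 1->14, 2->11, 3->13, 4->16
match: 0->21, 1->14, 2->11, 3->13, 4->18
count: 4
applicable_count: 0


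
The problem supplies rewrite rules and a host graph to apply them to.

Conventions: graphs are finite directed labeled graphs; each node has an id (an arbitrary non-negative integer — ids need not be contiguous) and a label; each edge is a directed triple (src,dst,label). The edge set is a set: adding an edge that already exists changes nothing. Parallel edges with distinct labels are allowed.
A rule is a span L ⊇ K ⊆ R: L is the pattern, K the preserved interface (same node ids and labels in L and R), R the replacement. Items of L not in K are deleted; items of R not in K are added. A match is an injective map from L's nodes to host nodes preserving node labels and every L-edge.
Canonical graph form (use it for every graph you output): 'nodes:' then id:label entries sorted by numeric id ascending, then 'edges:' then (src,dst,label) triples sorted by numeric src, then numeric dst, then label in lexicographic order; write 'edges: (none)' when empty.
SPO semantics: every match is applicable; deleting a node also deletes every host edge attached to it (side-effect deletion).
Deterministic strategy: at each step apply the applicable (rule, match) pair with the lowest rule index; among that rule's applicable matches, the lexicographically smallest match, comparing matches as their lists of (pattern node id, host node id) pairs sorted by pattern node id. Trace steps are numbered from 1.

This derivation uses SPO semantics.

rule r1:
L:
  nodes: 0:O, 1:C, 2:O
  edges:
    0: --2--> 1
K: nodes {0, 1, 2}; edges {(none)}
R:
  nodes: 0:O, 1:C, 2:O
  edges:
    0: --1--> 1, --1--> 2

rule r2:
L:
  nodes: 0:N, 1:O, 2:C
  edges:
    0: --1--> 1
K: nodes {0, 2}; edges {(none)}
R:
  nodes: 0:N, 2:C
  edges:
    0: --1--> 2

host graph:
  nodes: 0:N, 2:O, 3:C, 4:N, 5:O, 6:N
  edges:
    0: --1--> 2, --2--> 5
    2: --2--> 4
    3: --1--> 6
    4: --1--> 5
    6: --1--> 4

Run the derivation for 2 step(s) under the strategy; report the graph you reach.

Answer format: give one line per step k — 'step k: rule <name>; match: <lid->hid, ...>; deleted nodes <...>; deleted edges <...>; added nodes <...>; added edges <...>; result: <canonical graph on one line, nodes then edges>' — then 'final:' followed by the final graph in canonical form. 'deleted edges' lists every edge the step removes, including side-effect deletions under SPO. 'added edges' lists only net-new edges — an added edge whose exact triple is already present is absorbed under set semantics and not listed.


step 1: rule r2; match: 0->0, 1->2, 2->3; deleted nodes 2; deleted edges (0,2,1); (2,4,2); added nodes (none); added edges (0,3,1); result: nodes: 0:N, 3:C, 4:N, 5:O, 6:N edges: (0,3,1); (0,5,2); (3,6,1); (4,5,1); (6,4,1)
step 2: rule r2; match: 0->4, 1->5, 2->3; deleted nodes 5; deleted edges (0,5,2); (4,5,1); added nodes (none); added edges (4,3,1); result: nodes: 0:N, 3:C, 4:N, 6:N edges: (0,3,1); (3,6,1); (4,3,1); (6,4,1)
final:
nodes: 0:N, 3:C, 4:N, 6:N
edges: (0,3,1); (3,6,1); (4,3,1); (6,4,1)


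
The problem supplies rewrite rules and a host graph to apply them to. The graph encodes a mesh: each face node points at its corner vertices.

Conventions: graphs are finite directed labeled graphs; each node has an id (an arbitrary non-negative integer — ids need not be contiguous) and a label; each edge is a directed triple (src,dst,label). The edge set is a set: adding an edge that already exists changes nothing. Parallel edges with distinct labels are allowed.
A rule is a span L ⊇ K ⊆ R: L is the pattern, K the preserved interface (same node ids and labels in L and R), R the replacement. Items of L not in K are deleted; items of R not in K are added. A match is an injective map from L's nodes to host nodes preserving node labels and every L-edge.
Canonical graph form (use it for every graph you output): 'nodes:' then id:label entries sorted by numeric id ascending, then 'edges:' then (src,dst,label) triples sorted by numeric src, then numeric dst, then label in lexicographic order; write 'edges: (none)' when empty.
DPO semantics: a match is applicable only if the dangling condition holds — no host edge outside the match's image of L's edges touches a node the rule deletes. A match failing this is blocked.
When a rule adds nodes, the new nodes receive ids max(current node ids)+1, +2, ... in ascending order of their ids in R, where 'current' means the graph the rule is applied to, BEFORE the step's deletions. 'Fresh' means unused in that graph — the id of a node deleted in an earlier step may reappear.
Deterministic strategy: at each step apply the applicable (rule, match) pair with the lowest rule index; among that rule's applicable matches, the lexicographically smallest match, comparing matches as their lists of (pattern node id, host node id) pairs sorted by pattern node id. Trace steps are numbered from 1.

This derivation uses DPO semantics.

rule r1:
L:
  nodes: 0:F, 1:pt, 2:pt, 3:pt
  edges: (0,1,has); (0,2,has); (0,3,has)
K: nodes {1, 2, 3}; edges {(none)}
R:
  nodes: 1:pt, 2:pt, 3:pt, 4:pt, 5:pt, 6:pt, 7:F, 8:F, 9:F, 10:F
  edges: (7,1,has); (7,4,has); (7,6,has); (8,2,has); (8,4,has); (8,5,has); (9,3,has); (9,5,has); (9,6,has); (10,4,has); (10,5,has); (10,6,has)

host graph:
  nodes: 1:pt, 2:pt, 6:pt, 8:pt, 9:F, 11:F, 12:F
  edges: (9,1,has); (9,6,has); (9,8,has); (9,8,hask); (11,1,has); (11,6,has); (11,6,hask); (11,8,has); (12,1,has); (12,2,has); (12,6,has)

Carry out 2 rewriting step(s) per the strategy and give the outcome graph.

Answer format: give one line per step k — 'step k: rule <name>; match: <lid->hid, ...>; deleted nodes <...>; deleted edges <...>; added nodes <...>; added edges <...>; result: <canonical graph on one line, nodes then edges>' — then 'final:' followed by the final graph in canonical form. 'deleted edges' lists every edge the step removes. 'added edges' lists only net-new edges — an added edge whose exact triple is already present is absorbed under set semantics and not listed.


step 1: rule r1; match: 0->12, 1->1, 2->2, 3->6; deleted nodes 12; deleted edges (12,1,has); (12,2,has); (12,6,has); added nodes 13, 14, 15, 16, 17, 18, 19; added edges (16,1,has); (16,13,has); (16,15,has); (17,2,has); (17,13,has); (17,14,has); (18,6,has); (18,14,has); (18,15,has); (19,13,has); (19,14,has); (19,15,has); result: nodes: 1:pt, 2:pt, 6:pt, 8:pt, 9:F, 11:F, 13:pt, 14:pt, 15:pt, 16:F, 17:F, 18:F, 19:F edges: (9,1,has); (9,6,has); (9,8,has); (9,8,hask); (11,1,has); (11,6,has); (11,6,hask); (11,8,has); (16,1,has); (16,13,has); (16,15,has); (17,2,has); (17,13,has); (17,14,has); (18,6,has); (18,14,has); (18,15,has); (19,13,has); (19,14,has); (19,15,has)
step 2: rule r1; match: 0->16, 1->1, 2->13, 3->15; deleted nodes 16; deleted edges (16,1,has); (16,13,has); (16,15,has); added nodes 20, 21, 22, 23, 24, 25, 26; added edges (23,1,has); (23,20,has); (23,22,has); (24,13,has); (24,20,has); (24,21,has); (25,15,has); (25,21,has); (25,22,has); (26,20,has); (26,21,has); (26,22,has); result: nodes: 1:pt, 2:pt, 6:pt, 8:pt, 9:F, 11:F, 13:pt, 14:pt, 15:pt, 17:F, 18:F, 19:F, 20:pt, 21:pt, 22:pt, 23:F, 24:F, 25:F, 26:F edges: (9,1,has); (9,6,has); (9,8,has); (9,8,hask); (11,1,has); (11,6,has); (11,6,hask); (11,8,has); (17,2,has); (17,13,has); (17,14,has); (18,6,has); (18,14,has); (18,15,has); (19,13,has); (19,14,has); (19,15,has); (23,1,has); (23,20,has); (23,22,has); (24,13,has); (24,20,has); (24,21,has); (25,15,has); (25,21,has); (25,22,has); (26,20,has); (26,21,has); (26,22,has)
final:
nodes: 1:pt, 2:pt, 6:pt, 8:pt, 9:F, 11:F, 13:pt, 14:pt, 15:pt, 17:F, 18:F, 19:F, 20:pt, 21:pt, 22:pt, 23:F, 24:F, 25:F, 26:F
edges: (9,1,has); (9,6,has); (9,8,has); (9,8,hask); (11,1,has); (11,6,has); (11,6,hask); (11,8,has); (17,2,has); (17,13,has); (17,14,has); (18,6,has); (18,14,has); (18,15,has); (19,13,has); (19,14,has); (19,15,has); (23,1,has); (23,20,has); (23,22,has); (24,13,has); (24,20,has); (24,21,has); (25,15,has); (25,21,has); (25,22,has); (26,20,has); (26,21,has); (26,22,has)


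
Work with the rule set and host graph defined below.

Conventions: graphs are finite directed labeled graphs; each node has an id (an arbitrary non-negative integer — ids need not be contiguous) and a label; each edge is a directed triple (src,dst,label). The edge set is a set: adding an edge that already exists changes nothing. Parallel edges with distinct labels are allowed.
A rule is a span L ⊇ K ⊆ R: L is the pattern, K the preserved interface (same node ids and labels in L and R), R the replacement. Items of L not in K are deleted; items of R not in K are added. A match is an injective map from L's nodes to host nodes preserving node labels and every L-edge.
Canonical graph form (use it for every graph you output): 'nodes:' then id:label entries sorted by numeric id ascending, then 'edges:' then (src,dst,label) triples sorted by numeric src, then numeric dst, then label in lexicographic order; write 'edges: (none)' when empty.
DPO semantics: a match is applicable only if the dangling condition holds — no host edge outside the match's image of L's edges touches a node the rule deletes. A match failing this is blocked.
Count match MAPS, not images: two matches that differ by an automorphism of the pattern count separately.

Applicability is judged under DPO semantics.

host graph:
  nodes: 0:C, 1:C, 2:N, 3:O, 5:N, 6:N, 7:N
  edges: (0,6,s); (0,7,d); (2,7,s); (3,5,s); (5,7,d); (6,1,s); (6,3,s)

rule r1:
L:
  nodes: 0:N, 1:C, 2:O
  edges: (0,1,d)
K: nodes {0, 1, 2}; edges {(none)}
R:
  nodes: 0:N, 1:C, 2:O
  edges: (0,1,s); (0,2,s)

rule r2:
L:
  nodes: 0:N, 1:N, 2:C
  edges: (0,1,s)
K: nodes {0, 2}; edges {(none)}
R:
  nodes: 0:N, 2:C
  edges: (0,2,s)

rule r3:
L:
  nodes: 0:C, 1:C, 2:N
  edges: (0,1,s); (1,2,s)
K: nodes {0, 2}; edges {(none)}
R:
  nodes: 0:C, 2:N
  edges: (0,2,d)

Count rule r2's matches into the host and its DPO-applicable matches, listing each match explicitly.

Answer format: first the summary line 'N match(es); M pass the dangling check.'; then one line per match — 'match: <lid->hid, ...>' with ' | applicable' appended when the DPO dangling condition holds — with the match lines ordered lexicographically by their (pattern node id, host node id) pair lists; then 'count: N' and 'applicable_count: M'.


2 match(es); 0 pass the dangling check.
match: 0->2, 1->7, 2->0
match: 0->2, 1->7, 2->1
count: 2
applicable_count: 0


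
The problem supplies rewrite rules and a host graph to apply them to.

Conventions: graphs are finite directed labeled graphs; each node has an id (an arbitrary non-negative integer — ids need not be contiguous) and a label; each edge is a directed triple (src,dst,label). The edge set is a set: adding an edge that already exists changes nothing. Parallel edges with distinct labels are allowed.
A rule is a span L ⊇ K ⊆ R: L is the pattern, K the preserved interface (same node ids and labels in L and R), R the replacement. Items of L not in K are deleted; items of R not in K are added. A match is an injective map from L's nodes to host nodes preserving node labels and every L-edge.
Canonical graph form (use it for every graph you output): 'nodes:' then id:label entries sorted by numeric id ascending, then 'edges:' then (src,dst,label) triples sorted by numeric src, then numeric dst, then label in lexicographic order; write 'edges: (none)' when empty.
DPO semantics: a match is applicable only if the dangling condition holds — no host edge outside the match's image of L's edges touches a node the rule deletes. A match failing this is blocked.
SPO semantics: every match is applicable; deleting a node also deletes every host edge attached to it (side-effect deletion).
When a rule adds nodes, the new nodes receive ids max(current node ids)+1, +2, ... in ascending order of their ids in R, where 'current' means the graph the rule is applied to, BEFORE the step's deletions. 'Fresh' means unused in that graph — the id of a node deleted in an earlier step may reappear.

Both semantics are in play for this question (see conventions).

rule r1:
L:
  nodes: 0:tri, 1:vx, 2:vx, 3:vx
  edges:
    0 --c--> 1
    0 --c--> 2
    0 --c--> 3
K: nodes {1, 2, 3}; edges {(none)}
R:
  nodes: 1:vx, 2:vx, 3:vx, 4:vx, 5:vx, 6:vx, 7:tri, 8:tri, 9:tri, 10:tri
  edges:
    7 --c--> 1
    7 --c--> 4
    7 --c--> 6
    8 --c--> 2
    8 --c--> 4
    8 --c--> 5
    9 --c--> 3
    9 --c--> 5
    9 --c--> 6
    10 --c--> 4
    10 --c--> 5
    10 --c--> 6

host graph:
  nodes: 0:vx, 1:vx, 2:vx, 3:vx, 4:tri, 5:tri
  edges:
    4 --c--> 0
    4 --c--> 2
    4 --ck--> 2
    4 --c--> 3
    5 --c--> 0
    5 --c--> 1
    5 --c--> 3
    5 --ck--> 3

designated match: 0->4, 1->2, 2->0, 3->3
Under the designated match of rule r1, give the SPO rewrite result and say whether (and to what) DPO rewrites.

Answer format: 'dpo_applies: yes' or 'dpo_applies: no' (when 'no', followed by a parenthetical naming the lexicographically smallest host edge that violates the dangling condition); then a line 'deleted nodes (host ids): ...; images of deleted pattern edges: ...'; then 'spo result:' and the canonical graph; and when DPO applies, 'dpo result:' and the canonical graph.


dpo_applies: no
(the rule deletes node 4, which keeps host edge (4,2,ck) outside the match image — the dangling condition fails, DPO blocks; SPO proceeds and side-deletes such edges)
deleted nodes (host ids): 4; images of deleted pattern edges: (4,0,c); (4,2,c); (4,3,c)
spo result:
nodes: 0:vx, 1:vx, 2:vx, 3:vx, 5:tri, 6:vx, 7:vx, 8:vx, 9:tri, 10:tri, 11:tri, 12:tri
edges: (5,0,c); (5,1,c); (5,3,c); (5,3,ck); (9,2,c); (9,6,c); (9,8,c); (10,0,c); (10,6,c); (10,7,c); (11,3,c); (11,7,c); (11,8,c); (12,6,c); (12,7,c); (12,8,c)


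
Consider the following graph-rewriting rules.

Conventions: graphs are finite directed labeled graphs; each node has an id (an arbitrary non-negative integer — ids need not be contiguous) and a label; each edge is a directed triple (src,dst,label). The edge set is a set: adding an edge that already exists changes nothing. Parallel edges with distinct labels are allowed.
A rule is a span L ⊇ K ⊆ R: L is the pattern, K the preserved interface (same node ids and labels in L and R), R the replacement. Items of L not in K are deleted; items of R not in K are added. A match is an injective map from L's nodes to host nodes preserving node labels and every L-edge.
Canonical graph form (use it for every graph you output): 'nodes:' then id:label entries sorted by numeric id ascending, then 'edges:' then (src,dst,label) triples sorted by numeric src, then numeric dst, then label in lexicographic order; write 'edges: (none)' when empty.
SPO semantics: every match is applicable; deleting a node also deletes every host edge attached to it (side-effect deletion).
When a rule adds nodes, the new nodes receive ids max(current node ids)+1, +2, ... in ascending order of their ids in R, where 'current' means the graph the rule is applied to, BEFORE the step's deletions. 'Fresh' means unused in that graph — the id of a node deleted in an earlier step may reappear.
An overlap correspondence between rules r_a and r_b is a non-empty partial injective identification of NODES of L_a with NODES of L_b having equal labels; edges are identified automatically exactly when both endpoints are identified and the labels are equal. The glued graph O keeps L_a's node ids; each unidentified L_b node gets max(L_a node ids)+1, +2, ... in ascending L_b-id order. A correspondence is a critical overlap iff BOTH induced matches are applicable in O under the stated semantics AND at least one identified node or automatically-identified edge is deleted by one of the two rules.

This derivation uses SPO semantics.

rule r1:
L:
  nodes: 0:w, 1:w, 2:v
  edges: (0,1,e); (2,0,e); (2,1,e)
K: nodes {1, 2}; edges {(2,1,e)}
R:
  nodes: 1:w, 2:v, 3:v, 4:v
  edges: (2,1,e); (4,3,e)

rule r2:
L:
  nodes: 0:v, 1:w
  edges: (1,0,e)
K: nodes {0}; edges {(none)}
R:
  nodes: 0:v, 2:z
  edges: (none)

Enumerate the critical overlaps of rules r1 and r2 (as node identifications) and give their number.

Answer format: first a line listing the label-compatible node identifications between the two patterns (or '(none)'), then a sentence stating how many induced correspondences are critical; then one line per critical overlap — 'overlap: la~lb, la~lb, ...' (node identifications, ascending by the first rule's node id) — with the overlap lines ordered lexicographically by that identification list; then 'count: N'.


label-compatible node identifications between L(r1) and L(r2): 0~1, 1~1, 2~0
4 of the induced correspondences are critical overlaps of r1 and r2.
overlap: 0~1
overlap: 0~1, 2~0
overlap: 1~1
overlap: 1~1, 2~0
count: 4


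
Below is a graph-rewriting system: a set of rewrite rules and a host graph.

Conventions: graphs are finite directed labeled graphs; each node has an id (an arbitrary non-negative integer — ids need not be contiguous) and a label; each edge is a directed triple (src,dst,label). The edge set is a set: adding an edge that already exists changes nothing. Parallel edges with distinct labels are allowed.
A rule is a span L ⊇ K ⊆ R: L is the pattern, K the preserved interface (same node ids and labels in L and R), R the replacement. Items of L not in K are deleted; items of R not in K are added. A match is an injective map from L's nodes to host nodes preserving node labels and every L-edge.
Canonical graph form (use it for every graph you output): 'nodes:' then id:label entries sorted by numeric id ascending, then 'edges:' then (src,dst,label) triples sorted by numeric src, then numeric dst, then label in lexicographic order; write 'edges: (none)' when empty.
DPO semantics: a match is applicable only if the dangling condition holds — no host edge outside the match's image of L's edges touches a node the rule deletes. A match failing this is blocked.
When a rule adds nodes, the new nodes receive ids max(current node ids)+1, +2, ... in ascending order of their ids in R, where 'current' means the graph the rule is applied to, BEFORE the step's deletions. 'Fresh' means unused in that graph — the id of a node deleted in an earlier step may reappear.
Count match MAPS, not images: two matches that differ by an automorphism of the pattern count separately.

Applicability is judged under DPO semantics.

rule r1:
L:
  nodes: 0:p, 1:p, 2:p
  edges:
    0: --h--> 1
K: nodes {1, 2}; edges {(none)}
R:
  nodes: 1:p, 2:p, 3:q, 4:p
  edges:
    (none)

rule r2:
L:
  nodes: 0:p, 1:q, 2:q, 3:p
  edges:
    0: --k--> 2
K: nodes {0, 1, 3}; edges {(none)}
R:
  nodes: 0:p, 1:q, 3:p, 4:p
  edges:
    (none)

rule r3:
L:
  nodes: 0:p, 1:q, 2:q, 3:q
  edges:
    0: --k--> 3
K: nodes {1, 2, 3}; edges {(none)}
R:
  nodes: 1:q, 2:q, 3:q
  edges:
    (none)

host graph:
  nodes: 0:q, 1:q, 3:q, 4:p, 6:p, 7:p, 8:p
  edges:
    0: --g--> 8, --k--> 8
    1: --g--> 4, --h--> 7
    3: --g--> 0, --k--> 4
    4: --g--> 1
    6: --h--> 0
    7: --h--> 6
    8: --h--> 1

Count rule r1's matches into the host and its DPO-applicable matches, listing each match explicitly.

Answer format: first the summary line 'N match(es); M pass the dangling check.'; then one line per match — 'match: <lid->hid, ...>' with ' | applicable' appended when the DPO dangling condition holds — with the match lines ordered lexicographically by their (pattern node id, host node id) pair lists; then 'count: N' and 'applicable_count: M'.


2 match(es); 0 pass the dangling check.
match: 0->7, 1->6, 2->4
match: 0->7, 1->6, 2->8
count: 2
applicable_count: 0


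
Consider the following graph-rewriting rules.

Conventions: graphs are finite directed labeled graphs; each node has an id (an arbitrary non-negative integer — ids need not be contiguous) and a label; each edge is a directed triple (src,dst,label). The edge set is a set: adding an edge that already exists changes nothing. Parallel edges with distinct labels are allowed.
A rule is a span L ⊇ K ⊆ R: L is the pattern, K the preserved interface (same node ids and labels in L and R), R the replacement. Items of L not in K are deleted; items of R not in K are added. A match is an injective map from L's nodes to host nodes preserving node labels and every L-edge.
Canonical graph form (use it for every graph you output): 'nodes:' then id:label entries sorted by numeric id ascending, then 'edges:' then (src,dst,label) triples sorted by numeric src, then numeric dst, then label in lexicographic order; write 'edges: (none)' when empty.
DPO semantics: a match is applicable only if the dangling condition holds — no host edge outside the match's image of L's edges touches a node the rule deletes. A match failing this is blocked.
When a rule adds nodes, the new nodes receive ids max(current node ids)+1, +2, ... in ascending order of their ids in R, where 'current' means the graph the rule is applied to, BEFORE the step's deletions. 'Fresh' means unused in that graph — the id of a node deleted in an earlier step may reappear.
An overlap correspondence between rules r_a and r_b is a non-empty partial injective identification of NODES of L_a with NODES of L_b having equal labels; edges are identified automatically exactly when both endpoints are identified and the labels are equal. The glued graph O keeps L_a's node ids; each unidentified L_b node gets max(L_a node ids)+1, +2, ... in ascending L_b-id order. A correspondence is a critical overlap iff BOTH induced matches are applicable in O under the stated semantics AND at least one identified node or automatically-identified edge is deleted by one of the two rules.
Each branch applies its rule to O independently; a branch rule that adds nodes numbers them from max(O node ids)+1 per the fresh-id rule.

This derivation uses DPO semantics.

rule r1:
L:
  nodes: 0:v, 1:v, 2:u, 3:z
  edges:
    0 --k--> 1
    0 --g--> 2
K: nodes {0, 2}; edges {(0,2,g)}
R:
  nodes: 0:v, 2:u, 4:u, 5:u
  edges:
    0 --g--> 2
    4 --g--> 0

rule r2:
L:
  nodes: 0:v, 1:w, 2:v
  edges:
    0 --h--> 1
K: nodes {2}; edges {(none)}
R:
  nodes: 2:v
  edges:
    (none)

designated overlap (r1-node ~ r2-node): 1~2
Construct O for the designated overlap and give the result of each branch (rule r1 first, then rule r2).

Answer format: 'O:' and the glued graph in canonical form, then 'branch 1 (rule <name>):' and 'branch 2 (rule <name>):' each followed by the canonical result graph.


O:
nodes: 0:v, 1:v, 2:u, 3:z, 4:v, 5:w
edges: (0,1,k); (0,2,g); (4,5,h)
branch 1 (rule r1):
nodes: 0:v, 2:u, 4:v, 5:w, 6:u, 7:u
edges: (0,2,g); (4,5,h); (6,0,g)
branch 2 (rule r2):
nodes: 0:v, 1:v, 2:u, 3:z
edges: (0,1,k); (0,2,g)


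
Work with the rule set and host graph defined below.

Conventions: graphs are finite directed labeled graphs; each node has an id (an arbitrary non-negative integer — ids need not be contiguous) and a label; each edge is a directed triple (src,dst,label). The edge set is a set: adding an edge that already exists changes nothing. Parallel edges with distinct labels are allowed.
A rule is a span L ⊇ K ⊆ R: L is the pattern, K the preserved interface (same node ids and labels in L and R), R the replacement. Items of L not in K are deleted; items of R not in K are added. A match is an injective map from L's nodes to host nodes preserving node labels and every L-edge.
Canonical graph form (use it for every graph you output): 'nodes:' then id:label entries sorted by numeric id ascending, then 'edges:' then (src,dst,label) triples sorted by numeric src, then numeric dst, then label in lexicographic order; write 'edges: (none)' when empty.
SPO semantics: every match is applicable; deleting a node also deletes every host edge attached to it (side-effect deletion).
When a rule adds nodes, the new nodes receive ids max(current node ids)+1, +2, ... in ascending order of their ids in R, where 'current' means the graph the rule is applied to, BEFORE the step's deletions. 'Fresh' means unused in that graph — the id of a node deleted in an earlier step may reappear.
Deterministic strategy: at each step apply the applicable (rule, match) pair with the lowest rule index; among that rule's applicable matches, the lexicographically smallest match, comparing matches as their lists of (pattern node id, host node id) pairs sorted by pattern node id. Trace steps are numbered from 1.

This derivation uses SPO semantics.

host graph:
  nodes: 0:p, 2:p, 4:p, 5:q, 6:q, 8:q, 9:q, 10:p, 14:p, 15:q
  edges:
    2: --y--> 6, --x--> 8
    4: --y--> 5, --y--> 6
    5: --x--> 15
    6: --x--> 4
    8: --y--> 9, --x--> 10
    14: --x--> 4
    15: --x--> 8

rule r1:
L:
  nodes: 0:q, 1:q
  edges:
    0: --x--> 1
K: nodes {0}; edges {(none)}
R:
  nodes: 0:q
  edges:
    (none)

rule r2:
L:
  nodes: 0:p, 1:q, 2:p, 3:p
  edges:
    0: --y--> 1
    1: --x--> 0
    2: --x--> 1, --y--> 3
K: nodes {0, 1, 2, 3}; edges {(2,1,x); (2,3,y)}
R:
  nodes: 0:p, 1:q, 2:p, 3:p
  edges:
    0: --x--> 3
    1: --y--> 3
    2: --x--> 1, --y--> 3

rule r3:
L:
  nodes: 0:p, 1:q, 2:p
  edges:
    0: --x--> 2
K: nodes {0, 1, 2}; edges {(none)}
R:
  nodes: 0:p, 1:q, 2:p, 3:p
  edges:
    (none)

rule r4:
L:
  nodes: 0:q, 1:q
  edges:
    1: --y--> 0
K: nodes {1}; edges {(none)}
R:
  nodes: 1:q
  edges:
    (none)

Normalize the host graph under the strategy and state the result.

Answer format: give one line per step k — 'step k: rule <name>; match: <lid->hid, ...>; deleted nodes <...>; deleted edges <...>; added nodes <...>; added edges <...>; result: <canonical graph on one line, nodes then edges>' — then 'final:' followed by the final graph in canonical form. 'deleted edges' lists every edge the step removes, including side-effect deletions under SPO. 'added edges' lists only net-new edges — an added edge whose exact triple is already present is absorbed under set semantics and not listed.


step 1: rule r1; match: 0->5, 1->15; deleted nodes 15; deleted edges (5,15,x); (15,8,x); added nodes (none); added edges (none); result: nodes: 0:p, 2:p, 4:p, 5:q, 6:q, 8:q, 9:q, 10:p, 14:p edges: (2,6,y); (2,8,x); (4,5,y); (4,6,y); (6,4,x); (8,9,y); (8,10,x); (14,4,x)
step 2: rule r3; match: 0->14, 1->5, 2->4; deleted nodes (none); deleted edges (14,4,x); added nodes 15; added edges (none); result: nodes: 0:p, 2:p, 4:p, 5:q, 6:q, 8:q, 9:q, 10:p, 14:p, 15:p edges: (2,6,y); (2,8,x); (4,5,y); (4,6,y); (6,4,x); (8,9,y); (8,10,x)
step 3: rule r4; match: 0->9, 1->8; deleted nodes 9; deleted edges (8,9,y); added nodes (none); added edges (none); result: nodes: 0:p, 2:p, 4:p, 5:q, 6:q, 8:q, 10:p, 14:p, 15:p edges: (2,6,y); (2,8,x); (4,5,y); (4,6,y); (6,4,x); (8,10,x)
final:
nodes: 0:p, 2:p, 4:p, 5:q, 6:q, 8:q, 10:p, 14:p, 15:p
edges: (2,6,y); (2,8,x); (4,5,y); (4,6,y); (6,4,x); (8,10,x)
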